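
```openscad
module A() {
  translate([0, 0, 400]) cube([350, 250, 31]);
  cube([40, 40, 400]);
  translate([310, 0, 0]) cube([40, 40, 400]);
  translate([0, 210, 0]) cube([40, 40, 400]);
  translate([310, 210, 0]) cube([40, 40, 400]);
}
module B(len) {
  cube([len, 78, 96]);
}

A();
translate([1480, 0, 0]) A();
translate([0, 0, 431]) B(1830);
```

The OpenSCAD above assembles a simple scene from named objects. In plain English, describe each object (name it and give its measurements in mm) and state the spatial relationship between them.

A is a four-legged stool. The seat is 350×250 mm, 31 mm thick, top at z = 431 mm. It stands on four square legs, each 40×40 mm in cross-section, from z = 0 to the seat underside, each flush with a corner of the seat.

B is a rectangular beam 1830 mm long (x), 78 mm deep (y), 96 mm thick (z).

The beam spans the tops of two stools placed 1130 mm apart, resting at z = 431 mm.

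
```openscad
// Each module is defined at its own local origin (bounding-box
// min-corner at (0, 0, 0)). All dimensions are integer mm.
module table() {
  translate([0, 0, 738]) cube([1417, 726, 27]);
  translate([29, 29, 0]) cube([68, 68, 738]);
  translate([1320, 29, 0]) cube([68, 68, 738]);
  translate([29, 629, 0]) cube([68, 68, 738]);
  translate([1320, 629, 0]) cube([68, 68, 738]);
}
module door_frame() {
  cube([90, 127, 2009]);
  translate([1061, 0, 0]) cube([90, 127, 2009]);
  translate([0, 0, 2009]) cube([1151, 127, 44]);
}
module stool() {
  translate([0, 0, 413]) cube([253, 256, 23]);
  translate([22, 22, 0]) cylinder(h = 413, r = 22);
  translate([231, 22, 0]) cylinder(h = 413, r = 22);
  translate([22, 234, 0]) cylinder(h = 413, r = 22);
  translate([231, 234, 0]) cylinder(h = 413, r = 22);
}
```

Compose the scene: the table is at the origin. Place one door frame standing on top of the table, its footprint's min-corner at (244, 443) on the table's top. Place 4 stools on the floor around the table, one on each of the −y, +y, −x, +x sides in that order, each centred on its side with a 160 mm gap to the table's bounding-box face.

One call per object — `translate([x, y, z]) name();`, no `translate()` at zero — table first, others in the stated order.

table();
translate([244, 443, 765]) door_frame();
translate([582, -416, 0]) stool();
translate([582, 886, 0]) stool();
translate([-413, 235, 0]) stool();
translate([1577, 235, 0]) stool();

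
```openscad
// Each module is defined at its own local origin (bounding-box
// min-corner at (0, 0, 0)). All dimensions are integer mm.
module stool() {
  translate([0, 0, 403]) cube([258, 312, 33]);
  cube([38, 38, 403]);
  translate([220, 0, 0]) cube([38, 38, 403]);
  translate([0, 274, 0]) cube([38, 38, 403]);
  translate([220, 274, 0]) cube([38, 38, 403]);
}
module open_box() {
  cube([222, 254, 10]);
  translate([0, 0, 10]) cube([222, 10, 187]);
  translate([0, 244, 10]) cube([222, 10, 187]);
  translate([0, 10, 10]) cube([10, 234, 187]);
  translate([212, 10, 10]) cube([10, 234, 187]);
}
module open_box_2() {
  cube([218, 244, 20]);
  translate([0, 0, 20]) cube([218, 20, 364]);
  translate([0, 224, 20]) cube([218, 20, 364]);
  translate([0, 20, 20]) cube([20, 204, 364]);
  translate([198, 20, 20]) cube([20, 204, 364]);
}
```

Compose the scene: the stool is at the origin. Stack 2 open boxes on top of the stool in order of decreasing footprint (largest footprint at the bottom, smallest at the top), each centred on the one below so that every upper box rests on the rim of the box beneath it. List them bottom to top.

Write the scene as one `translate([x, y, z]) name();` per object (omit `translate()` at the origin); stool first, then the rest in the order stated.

stool();
translate([18, 29, 436]) open_box();
translate([20, 34, 633]) open_box_2();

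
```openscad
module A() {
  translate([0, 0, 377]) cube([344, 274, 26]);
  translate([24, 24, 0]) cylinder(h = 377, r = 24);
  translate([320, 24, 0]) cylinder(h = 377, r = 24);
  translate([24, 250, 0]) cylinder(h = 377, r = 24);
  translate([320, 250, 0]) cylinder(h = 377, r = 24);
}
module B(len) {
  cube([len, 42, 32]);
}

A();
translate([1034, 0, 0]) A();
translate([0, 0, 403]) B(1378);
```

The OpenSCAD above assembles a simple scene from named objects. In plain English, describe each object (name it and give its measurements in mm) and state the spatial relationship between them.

A is a four-legged stool. The seat is 344×274 mm, 26 mm thick, top at z = 403 mm. It stands on four round legs, each 48 mm in diameter, from z = 0 to the seat underside, each leg's axis is inset half a diameter from the nearest pair of seat edges (so the leg's bounding box is flush with the corner).

B is a rectangular beam 1378 mm long (x), 42 mm deep (y), 32 mm thick (z).

The beam spans the tops of two stools placed 690 mm apart, resting at z = 403 mm.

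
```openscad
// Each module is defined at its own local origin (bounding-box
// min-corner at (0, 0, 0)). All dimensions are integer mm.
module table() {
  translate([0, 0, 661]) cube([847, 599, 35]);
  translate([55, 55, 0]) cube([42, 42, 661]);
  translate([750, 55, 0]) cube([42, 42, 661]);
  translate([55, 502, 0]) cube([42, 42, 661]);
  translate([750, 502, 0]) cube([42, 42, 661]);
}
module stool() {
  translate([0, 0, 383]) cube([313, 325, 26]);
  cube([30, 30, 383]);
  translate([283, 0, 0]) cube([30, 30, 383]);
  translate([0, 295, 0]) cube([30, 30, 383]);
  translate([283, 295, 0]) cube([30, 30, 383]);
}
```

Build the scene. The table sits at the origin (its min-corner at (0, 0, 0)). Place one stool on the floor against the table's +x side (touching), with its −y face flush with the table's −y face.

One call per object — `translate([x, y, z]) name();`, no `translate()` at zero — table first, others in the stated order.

table();
translate([847, 0, 0]) stool();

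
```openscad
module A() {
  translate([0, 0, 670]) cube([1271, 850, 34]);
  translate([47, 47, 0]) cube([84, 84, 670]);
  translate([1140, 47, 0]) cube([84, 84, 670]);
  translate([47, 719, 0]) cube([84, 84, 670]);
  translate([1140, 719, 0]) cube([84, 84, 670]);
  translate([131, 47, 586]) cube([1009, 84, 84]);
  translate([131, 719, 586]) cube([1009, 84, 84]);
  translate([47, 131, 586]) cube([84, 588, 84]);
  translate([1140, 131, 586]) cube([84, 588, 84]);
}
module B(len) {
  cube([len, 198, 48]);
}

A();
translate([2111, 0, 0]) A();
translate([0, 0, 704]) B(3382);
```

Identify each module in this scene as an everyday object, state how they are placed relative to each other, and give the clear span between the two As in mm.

A is a table. B is a beam. A beam spans the tops of two tables. The clear span between the two tables is 840 mm.

Second table starts at x = 2111; first ends at x = 1271; clear span = 2111 − 1271 = 840 mm.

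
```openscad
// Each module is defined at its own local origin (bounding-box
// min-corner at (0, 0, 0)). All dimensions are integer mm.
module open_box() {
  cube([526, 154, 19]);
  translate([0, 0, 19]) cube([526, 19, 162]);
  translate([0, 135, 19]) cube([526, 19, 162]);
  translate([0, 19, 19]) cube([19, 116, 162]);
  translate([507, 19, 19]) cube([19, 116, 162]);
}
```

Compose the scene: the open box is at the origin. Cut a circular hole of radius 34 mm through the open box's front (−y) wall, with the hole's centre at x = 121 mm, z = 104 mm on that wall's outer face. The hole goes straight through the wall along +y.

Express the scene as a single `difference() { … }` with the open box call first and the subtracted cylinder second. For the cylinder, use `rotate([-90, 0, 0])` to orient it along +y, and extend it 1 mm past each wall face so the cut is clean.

difference() {
  open_box();
  translate([121, -1, 104]) rotate([-90, 0, 0]) cylinder(h = 21, r = 34);
}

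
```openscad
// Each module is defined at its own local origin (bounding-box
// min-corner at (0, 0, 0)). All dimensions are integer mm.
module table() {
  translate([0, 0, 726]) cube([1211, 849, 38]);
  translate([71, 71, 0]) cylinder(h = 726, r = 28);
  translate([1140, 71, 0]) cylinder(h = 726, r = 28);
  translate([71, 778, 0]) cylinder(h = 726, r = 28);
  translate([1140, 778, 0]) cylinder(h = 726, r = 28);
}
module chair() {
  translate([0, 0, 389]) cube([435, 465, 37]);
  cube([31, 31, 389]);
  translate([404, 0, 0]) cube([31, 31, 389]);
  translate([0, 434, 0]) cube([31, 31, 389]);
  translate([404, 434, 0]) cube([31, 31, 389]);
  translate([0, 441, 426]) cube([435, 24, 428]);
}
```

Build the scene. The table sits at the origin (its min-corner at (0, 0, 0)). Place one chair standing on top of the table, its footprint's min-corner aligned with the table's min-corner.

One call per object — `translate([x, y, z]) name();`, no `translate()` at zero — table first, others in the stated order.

table();
translate([0, 0, 764]) chair();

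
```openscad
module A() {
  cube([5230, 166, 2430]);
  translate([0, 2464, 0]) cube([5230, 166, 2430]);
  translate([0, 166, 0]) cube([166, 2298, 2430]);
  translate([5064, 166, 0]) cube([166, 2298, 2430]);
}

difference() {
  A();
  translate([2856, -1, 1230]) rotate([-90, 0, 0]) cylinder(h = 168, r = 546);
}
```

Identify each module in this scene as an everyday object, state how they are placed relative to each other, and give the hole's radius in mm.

A is a house frame. The house frame has a circular hole through its front wall. The hole's radius is 546 mm.

The subtracted cylinder has r = 546 mm.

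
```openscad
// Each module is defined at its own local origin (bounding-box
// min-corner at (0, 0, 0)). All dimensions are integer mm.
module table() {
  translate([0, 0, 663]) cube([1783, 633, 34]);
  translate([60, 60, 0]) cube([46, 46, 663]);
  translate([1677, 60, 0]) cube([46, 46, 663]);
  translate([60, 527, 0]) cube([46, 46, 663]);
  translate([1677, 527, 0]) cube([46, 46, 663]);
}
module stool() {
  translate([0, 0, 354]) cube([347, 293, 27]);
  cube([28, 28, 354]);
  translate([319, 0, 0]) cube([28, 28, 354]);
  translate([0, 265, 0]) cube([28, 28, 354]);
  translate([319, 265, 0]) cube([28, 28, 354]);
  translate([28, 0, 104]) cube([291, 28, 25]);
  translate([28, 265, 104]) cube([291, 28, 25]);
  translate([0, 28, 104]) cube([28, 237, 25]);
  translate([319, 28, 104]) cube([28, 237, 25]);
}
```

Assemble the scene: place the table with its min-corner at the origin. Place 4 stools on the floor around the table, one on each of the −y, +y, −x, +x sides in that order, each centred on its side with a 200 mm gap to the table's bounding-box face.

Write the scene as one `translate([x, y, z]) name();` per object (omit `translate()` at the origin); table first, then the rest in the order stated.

table();
translate([718, -493, 0]) stool();
translate([718, 833, 0]) stool();
translate([-547, 170, 0]) stool();
translate([1983, 170, 0]) stool();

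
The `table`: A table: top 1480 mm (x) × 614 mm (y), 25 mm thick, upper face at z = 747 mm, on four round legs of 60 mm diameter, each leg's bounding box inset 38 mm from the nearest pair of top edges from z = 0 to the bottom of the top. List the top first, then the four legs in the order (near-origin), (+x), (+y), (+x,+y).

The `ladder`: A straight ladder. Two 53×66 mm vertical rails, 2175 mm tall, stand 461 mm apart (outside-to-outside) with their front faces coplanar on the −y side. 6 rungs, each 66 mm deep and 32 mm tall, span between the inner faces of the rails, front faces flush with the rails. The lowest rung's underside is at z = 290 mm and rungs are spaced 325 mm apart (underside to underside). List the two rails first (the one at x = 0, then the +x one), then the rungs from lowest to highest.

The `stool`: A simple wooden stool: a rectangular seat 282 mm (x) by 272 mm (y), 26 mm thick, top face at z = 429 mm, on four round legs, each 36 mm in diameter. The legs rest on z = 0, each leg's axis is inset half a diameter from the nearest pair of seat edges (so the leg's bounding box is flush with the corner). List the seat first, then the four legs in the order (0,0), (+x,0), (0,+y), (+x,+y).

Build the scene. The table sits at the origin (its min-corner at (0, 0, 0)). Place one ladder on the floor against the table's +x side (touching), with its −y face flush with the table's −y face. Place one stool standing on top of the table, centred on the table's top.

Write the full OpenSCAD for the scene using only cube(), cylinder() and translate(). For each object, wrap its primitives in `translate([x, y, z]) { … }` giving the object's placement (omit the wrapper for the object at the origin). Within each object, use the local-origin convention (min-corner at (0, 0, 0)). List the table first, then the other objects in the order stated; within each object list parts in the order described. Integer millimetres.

translate([0, 0, 722]) cube([1480, 614, 25]);
translate([68, 68, 0]) cylinder(h = 722, r = 30);
translate([1412, 68, 0]) cylinder(h = 722, r = 30);
translate([68, 546, 0]) cylinder(h = 722, r = 30);
translate([1412, 546, 0]) cylinder(h = 722, r = 30);
translate([1480, 0, 0]) {
  cube([53, 66, 2175]);
  translate([408, 0, 0]) cube([53, 66, 2175]);
  translate([53, 0, 290]) cube([355, 66, 32]);
  translate([53, 0, 615]) cube([355, 66, 32]);
  translate([53, 0, 940]) cube([355, 66, 32]);
  translate([53, 0, 1265]) cube([355, 66, 32]);
  translate([53, 0, 1590]) cube([355, 66, 32]);
  translate([53, 0, 1915]) cube([355, 66, 32]);
}
translate([599, 171, 747]) {
  translate([0, 0, 403]) cube([282, 272, 26]);
  translate([18, 18, 0]) cylinder(h = 403, r = 18);
  translate([264, 18, 0]) cylinder(h = 403, r = 18);
  translate([18, 254, 0]) cylinder(h = 403, r = 18);
  translate([264, 254, 0]) cylinder(h = 403, r = 18);
}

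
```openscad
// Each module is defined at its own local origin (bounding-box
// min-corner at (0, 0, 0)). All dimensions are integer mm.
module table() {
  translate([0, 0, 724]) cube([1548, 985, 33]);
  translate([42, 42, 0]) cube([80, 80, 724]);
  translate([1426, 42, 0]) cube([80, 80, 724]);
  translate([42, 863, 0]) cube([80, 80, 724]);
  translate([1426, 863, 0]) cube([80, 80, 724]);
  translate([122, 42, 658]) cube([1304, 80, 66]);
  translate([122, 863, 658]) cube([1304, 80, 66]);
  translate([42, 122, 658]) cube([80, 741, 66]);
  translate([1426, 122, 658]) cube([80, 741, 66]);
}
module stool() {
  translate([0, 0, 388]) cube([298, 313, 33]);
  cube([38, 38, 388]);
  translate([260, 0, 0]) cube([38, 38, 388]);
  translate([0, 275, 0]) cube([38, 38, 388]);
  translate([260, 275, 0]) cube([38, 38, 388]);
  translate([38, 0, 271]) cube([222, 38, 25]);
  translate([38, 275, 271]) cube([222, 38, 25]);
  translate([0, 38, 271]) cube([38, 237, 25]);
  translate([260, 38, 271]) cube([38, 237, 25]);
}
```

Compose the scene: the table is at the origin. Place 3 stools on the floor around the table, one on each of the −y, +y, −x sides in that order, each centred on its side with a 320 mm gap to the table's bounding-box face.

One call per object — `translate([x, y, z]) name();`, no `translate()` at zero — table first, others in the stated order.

table();
translate([625, -633, 0]) stool();
translate([625, 1305, 0]) stool();
translate([-618, 336, 0]) stool();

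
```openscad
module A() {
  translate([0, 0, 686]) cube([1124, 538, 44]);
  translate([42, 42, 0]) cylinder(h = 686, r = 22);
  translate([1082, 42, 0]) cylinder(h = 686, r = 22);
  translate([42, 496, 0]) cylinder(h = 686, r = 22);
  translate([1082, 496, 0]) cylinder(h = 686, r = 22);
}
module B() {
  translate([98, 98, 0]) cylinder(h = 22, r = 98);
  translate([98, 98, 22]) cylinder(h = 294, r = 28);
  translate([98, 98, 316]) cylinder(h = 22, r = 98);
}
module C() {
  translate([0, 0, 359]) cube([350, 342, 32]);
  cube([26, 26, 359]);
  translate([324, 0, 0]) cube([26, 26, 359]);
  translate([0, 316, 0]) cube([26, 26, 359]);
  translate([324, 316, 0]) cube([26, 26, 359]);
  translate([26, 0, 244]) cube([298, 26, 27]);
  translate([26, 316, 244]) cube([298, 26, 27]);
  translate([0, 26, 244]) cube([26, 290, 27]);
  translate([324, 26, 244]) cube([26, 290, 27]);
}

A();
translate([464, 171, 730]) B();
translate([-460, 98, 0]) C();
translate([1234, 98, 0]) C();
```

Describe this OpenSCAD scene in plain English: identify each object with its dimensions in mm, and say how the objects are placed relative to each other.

A is a rectangular dining table. The top is 1124×538×44 mm with its upper surface at z = 730 mm. It stands on four round legs of 44 mm diameter, each leg's bounding box inset 20 mm from the nearest pair of top edges, running from the floor to the underside of the top.

B is a spool: two coaxial disc flanges of radius 98 mm and thickness 22 mm, joined by a core cylinder of radius 28 mm and height 294 mm. The lower flange rests on z = 0 and the three cylinders share a vertical axis.

C is a simple wooden stool: a rectangular seat 350 mm (x) by 342 mm (y), 32 mm thick, top face at z = 391 mm, on four square legs, each 26×26 mm in cross-section. The legs rest on z = 0, each flush with a corner of the seat. Four stretchers, 26 mm wide and 27 mm tall, connect adjacent legs with their undersides at z = 244 mm, each running between the inner faces of the legs it joins and aligned with the legs' outer faces on the other axis.

The spool is on top of the table, centred. Two stools sit around the table at the −x, +x sides.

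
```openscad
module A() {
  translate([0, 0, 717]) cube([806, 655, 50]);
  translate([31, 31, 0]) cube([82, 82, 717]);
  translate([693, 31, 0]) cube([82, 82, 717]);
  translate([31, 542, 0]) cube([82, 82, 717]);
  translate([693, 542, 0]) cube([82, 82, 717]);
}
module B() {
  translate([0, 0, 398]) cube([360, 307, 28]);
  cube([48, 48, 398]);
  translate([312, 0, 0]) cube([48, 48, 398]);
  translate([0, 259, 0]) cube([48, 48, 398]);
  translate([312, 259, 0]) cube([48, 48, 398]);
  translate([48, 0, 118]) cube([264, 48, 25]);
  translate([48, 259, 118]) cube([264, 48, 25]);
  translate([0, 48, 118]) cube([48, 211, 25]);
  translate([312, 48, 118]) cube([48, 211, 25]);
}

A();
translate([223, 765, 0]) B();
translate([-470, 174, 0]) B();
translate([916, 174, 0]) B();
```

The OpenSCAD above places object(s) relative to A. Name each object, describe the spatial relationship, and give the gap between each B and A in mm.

Each stool's nearest face is 110 mm from the table's bounding box.

A is a table. B is a stool. Three stools sit around the table at the +y, −x, +x sides. The gap between each stool and the table is 110 mm.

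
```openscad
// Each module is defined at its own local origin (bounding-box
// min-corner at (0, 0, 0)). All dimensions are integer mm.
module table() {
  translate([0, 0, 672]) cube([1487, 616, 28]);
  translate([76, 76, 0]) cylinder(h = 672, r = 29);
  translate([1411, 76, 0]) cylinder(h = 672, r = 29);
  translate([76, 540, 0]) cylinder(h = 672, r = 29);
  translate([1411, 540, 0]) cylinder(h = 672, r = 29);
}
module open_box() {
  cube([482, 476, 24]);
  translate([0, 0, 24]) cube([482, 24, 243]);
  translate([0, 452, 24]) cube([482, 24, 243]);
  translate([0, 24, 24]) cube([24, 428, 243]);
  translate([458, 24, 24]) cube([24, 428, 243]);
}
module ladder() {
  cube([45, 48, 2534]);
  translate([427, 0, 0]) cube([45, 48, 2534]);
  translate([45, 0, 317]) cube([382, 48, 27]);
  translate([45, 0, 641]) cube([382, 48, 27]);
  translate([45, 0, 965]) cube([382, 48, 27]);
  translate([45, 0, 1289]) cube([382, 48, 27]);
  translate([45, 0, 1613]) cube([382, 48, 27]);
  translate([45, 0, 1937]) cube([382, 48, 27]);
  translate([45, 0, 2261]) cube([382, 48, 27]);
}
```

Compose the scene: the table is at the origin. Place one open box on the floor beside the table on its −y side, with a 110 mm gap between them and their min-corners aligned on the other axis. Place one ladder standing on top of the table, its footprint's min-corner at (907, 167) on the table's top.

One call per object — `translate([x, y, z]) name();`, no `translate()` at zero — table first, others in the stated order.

table();
translate([0, -586, 0]) open_box();
translate([907, 167, 700]) ladder();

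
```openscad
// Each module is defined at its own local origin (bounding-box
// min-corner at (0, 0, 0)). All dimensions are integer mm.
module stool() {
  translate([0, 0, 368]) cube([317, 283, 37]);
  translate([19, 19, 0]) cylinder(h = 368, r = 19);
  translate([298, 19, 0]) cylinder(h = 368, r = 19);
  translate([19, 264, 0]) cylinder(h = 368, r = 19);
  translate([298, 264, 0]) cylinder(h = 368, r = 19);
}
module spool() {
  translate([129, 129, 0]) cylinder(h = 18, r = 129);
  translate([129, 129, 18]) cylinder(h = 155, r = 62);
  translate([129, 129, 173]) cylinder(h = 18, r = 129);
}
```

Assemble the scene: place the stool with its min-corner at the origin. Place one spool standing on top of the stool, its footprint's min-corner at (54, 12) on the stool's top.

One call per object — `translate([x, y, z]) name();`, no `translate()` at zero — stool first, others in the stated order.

stool();
translate([54, 12, 405]) spool();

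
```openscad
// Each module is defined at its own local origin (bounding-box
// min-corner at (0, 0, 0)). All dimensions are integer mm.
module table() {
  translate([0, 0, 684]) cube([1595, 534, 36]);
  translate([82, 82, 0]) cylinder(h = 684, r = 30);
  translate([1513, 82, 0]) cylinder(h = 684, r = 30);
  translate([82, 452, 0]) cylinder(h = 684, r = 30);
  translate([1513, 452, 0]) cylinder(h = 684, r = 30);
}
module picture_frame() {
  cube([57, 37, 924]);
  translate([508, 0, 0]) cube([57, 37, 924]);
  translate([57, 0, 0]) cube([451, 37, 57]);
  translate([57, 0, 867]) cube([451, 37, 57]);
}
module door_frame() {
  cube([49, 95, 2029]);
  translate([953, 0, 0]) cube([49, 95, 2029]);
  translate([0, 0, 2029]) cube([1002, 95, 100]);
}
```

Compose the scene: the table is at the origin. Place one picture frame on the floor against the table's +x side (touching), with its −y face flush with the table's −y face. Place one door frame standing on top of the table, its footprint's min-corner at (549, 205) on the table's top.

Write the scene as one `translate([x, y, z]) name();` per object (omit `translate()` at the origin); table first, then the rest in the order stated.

table();
translate([1595, 0, 0]) picture_frame();
translate([549, 205, 720]) door_frame();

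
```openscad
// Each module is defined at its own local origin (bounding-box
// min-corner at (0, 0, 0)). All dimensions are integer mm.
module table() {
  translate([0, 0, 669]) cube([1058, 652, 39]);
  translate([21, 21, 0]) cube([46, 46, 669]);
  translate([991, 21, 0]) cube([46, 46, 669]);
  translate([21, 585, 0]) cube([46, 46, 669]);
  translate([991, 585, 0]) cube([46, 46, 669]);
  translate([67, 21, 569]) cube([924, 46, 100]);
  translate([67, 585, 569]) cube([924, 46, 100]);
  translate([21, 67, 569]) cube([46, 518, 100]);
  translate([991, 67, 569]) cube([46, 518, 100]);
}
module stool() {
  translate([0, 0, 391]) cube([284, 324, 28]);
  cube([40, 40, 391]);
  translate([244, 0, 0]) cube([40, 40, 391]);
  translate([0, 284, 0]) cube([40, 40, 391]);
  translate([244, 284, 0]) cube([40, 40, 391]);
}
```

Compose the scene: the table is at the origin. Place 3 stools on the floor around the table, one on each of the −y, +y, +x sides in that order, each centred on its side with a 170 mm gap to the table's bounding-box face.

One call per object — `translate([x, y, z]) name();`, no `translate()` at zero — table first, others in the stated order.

table();
translate([387, -494, 0]) stool();
translate([387, 822, 0]) stool();
translate([1228, 164, 0]) stool();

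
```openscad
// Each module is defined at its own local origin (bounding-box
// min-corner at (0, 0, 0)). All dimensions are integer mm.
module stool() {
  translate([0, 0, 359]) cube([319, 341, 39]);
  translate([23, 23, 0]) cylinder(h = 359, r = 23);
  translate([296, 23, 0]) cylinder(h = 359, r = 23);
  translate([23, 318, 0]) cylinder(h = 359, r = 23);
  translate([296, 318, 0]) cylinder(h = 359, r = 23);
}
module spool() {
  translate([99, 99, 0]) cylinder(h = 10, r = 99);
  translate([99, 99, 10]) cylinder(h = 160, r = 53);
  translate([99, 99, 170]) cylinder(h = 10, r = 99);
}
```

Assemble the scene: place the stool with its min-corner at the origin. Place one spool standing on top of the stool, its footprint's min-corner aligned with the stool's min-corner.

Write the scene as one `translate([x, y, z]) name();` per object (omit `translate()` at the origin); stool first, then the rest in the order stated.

stool();
translate([0, 0, 398]) spool();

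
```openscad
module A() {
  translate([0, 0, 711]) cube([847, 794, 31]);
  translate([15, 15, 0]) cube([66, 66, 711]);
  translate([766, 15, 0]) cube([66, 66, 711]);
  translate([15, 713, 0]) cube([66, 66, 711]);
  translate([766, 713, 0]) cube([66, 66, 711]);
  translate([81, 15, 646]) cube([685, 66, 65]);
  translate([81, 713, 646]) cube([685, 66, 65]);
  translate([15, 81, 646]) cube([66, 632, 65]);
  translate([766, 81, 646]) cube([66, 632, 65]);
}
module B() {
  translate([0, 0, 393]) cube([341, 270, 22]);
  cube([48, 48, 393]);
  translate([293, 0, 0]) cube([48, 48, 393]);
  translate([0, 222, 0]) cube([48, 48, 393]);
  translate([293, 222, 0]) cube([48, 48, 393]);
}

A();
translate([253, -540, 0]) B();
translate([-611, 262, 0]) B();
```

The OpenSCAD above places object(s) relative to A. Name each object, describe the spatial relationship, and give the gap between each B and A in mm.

Each stool's nearest face is 270 mm from the table's bounding box.

A is a table. B is a stool. Two stools sit around the table at the −y, −x sides. The gap between each stool and the table is 270 mm.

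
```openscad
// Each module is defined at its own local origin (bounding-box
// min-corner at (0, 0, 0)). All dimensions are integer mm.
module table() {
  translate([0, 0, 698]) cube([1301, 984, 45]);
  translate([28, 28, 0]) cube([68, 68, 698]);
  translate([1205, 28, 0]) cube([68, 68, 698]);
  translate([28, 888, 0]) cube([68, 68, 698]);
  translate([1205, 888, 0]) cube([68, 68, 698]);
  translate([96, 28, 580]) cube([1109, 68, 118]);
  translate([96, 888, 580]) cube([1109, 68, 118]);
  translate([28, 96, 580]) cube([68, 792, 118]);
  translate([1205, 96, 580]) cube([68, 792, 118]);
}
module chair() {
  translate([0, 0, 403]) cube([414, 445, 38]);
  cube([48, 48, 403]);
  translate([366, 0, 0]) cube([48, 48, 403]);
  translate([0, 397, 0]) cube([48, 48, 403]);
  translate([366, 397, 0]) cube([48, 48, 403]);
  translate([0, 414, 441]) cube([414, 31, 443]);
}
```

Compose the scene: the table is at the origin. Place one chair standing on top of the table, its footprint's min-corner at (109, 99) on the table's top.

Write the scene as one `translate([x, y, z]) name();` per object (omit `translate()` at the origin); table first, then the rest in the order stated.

table();
translate([109, 99, 743]) chair();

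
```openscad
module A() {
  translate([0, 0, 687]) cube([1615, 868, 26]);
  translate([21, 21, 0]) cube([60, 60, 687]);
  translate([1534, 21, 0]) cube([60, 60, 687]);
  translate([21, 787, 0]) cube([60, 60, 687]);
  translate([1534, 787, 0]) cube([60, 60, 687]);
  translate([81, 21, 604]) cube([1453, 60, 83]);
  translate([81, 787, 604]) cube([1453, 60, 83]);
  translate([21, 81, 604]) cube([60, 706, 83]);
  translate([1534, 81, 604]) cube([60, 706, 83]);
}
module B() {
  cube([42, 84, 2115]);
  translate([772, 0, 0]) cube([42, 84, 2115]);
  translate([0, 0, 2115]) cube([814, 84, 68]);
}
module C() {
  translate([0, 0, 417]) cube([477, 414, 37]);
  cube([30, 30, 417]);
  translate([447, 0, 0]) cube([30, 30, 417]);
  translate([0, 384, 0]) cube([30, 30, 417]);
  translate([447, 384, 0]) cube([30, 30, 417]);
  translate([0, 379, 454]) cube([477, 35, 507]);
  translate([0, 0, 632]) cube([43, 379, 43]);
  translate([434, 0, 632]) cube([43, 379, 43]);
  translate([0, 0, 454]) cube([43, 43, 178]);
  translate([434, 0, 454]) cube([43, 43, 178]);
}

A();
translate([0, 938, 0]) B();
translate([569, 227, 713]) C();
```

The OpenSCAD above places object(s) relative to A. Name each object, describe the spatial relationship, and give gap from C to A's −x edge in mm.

The chair's min-x is at 569; the table's min-x is 0; gap = 569 mm.

A is a table. B is a door frame. C is a chair. The door frame is on the floor beside the table on its +y side. The chair is on top of the table, centred. The gap from the chair to the table's −x edge is 569 mm.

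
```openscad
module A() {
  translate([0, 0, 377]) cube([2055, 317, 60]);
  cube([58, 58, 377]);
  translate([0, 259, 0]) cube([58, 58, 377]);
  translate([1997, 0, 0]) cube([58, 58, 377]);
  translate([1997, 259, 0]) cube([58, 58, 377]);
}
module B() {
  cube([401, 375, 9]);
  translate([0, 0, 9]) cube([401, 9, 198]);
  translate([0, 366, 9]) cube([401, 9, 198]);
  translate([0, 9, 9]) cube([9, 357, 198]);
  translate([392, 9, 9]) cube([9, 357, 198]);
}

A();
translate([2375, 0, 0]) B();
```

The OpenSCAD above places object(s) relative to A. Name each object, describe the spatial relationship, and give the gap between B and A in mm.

A is a bench. B is an open box. The open box is on the floor beside the bench on its +x side. The gap between the open box and the bench is 320 mm.

The open box's nearest face is 320 mm from the bench's +x face.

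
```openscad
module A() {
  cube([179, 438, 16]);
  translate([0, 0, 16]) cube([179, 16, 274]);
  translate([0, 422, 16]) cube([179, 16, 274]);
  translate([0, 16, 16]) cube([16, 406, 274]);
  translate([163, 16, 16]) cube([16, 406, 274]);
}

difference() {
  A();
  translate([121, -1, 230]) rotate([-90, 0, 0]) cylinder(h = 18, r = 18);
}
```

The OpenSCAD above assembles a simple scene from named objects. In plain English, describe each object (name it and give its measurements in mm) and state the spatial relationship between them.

A is an open storage box with external size 179×438×290 mm and wall thickness 16 mm (the base is also 16 mm thick). The base covers the whole footprint; the four walls stand on the base, with the y-facing walls full-width and the x-facing walls fitting between their inner faces.

The open box has a circular hole of radius 18 mm through its front wall, centred at (x = 121, z = 230).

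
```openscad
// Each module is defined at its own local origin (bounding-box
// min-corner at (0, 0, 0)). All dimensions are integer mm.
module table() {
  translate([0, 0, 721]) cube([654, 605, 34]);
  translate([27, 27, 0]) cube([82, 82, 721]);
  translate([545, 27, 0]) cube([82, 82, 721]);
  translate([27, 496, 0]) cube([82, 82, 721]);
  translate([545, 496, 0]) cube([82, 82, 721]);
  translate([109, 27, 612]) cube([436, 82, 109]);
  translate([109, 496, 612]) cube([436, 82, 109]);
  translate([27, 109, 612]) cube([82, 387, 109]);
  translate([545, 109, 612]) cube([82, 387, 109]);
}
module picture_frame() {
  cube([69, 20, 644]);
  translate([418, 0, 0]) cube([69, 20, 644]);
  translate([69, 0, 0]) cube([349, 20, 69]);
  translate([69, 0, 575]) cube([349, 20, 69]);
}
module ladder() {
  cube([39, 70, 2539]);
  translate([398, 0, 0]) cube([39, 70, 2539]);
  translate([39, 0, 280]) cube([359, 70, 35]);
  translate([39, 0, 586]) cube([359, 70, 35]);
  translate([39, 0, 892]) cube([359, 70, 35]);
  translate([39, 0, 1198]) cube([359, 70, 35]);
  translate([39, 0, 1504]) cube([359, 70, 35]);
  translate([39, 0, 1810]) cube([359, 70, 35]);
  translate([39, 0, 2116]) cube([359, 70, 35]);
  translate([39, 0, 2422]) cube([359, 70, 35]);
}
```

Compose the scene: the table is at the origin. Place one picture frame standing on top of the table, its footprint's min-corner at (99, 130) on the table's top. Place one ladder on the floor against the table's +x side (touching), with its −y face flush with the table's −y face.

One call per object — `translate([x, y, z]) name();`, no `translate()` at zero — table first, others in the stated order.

table();
translate([99, 130, 755]) picture_frame();
translate([654, 0, 0]) ladder();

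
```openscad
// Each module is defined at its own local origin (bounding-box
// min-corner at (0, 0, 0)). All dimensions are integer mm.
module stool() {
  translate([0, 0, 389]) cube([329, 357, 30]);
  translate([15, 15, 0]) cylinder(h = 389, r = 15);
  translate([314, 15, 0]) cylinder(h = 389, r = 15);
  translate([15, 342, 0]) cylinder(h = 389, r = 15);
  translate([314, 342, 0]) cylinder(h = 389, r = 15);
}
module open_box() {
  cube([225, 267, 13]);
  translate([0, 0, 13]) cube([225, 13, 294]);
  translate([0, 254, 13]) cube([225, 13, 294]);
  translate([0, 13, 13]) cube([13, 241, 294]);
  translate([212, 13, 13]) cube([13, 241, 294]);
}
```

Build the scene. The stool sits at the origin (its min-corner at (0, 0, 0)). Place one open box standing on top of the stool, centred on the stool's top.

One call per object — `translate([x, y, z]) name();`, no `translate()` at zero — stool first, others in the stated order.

stool();
translate([52, 45, 419]) open_box();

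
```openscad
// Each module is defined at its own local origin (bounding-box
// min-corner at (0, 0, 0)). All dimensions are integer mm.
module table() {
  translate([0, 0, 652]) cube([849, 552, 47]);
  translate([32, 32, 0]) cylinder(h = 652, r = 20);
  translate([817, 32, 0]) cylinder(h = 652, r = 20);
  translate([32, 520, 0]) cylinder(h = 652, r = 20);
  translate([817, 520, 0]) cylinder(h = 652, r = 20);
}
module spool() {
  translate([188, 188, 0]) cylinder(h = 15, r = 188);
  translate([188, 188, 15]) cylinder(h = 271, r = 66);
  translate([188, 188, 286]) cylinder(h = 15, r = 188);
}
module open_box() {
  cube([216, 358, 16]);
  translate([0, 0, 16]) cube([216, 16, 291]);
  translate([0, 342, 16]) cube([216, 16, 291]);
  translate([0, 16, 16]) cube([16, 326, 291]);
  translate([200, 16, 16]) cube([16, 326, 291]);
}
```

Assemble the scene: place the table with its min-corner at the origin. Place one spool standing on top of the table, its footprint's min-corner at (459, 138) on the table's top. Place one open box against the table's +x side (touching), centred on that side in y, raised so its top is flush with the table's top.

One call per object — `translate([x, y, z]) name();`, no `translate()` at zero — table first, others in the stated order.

table();
translate([459, 138, 699]) spool();
translate([849, 97, 392]) open_box();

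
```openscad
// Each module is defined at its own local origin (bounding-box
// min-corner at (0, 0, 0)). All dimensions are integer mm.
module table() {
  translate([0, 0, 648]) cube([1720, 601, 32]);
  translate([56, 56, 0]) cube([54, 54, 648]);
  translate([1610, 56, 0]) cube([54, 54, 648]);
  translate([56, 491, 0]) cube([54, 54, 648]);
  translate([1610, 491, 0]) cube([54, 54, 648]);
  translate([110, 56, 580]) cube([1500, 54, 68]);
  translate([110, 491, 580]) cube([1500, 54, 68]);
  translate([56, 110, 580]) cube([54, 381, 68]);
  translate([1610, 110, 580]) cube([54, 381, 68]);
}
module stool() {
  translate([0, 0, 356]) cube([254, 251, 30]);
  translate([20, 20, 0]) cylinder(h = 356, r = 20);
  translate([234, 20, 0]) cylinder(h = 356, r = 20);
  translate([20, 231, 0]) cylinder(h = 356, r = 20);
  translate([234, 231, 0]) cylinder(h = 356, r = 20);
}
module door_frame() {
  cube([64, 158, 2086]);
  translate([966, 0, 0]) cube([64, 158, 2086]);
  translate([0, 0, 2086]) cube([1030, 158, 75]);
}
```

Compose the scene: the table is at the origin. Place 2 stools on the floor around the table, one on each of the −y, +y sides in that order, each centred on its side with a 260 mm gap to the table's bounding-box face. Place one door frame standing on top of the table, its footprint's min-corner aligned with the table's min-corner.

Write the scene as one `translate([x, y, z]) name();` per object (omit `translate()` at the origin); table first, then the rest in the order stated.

table();
translate([733, -511, 0]) stool();
translate([733, 861, 0]) stool();
translate([0, 0, 680]) door_frame();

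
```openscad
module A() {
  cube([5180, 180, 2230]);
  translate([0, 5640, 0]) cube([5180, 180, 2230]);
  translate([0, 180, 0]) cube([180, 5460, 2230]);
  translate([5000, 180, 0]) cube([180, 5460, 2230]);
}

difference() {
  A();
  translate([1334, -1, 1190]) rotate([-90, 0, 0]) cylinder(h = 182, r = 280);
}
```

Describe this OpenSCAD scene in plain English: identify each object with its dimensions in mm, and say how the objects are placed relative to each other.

A is a box-shaped house frame (walls only): outside footprint 5180×5820 mm, wall height 2230 mm, wall thickness 180 mm. The two y-facing walls run the full x-width; the two x-facing walls fit between the inner faces of the y-facing walls.

The house frame has a circular hole of radius 280 mm through its front wall, centred at (x = 1334, z = 1190).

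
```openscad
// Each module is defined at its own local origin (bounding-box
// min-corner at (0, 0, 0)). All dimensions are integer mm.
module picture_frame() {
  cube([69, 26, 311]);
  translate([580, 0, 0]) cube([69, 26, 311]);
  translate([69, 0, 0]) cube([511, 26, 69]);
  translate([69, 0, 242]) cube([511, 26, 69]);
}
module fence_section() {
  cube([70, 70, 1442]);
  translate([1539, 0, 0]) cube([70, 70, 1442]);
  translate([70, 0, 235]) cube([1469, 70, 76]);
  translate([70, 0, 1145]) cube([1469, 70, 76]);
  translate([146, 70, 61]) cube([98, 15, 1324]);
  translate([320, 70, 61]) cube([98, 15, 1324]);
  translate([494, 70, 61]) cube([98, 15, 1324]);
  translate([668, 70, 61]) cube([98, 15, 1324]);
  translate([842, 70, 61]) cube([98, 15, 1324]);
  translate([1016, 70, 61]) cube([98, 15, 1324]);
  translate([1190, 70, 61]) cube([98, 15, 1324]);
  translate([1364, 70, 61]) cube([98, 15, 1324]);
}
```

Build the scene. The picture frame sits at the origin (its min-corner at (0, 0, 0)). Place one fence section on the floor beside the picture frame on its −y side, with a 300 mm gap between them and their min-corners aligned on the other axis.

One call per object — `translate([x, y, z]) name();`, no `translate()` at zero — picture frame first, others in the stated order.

picture_frame();
translate([0, -385, 0]) fence_section();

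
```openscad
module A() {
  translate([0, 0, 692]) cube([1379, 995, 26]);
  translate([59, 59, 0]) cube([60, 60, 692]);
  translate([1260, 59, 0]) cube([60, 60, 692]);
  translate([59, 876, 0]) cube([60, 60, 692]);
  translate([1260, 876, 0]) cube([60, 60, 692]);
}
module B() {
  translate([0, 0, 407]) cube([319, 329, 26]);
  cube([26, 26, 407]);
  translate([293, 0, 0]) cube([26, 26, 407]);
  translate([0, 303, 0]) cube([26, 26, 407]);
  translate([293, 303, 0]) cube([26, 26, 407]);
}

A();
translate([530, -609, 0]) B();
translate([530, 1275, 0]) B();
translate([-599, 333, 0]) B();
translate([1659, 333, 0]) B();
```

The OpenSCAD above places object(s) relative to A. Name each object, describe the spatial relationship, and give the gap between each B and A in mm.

Each stool's nearest face is 280 mm from the table's bounding box.

A is a table. B is a stool. Four stools sit around the table at the −y, +y, −x, +x sides. The gap between each stool and the table is 280 mm.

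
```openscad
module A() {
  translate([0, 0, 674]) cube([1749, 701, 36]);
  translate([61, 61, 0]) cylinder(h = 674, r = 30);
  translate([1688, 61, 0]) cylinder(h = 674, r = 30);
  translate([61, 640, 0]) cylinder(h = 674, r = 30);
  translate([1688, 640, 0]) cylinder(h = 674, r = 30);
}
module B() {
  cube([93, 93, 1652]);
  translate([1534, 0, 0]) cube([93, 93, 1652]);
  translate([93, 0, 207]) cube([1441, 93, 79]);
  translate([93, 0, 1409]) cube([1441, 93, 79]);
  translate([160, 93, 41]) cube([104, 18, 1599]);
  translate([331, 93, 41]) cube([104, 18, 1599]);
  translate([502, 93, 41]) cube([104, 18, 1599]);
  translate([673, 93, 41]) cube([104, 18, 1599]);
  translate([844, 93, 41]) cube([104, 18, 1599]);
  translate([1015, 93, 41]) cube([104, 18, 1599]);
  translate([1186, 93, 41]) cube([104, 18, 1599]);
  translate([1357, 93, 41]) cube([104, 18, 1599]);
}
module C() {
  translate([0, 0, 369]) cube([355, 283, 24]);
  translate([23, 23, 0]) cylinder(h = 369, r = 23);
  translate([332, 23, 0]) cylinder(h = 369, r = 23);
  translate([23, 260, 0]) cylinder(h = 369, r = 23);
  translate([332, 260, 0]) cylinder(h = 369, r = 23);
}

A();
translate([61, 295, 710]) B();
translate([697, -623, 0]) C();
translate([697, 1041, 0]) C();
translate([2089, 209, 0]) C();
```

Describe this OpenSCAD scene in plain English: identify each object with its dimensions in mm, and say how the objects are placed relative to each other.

A is a rectangular dining table. The top is 1749×701×36 mm with its upper surface at z = 710 mm. It stands on four round legs of 60 mm diameter, each leg's bounding box inset 31 mm from the nearest pair of top edges, running from the floor to the underside of the top.

B is a fence section. Two 93×93 mm posts, 1652 mm tall, stand on the floor with a clear span of 1441 mm between their inner faces. Two horizontal rails of 93×79 mm section span the gap between the posts with their undersides at z = 207 mm and z = 1409 mm, flush with the posts' −y face. 8 pickets, each 104 mm wide, 18 mm thick and 1599 mm tall, are fixed to the +y face of the rails with their bottoms at z = 41 mm, evenly spaced across the span with equal gaps (rounded down to the nearest mm) at the −x end and between each pair — any rounding remainder accumulates at the +x end.

C is a simple wooden stool: a rectangular seat 355 mm (x) by 283 mm (y), 24 mm thick, top face at z = 393 mm, on four round legs, each 46 mm in diameter. The legs rest on z = 0, each leg's axis is inset half a diameter from the nearest pair of seat edges (so the leg's bounding box is flush with the corner).

The fence section is on top of the table, centred. Three stools sit around the table at the −y, +y, +x sides.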